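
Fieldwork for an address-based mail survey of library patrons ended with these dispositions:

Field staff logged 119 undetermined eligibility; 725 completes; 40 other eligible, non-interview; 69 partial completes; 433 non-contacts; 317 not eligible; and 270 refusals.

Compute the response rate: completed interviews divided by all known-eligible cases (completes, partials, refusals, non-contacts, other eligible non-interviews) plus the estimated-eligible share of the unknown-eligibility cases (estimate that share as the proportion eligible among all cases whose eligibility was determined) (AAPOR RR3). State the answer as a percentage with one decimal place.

44.3%

Num = 725
Determined eligible = 725 + 69 + 270 + 433 + 40 = 1537
e = 1537 / (1537 + 317) = 1537 / 1854 = 0.8290
Eligible share of unknowns = 0.8290 × 119 = 98.65
Denominator = 1537 + 98.65 = 1635.65
RR3 = 725 / 1635.65 = 0.4432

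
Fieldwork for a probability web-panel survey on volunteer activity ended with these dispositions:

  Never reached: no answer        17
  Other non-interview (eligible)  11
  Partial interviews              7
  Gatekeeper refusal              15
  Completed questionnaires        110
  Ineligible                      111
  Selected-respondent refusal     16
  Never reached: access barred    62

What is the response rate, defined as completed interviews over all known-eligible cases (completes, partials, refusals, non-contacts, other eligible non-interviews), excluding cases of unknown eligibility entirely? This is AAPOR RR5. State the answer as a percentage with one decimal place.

Refusals = 15 + 16 = 31
Never reached = 17 + 62 = 79
Num: 110
Base: 110 + 7 + 31 + 79 + 11 = 238
RR5 = 110 / 238 = 0.4622

46.2%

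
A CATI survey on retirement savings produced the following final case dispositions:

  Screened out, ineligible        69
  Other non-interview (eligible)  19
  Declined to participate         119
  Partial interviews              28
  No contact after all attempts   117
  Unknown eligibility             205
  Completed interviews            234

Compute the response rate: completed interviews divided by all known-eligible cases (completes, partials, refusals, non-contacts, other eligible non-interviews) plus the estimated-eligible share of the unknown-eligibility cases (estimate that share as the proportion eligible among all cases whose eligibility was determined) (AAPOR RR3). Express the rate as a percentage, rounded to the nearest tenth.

33.5%

Num: 234
Determined eligible: 234 + 28 + 119 + 117 + 19 = 517
e = 517 / (517 + 69) = 517 / 586 = 0.8823
Estimated eligible among unknowns: 0.8823 × 205 = 180.87
Denom: 517 + 180.87 = 697.87
RR3 = 234 / 697.87 = 0.3353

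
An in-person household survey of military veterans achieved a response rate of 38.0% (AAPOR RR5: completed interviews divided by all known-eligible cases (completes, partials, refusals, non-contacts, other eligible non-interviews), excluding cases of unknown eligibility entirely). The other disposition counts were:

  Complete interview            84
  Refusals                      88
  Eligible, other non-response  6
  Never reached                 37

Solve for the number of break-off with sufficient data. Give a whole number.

RR5 = 84 / D = 0.380
D = 84 / 0.380 = 221.1
Remaining denominator categories sum to 215
break-off with sufficient data = 221.1 − 215 ≈ 6

6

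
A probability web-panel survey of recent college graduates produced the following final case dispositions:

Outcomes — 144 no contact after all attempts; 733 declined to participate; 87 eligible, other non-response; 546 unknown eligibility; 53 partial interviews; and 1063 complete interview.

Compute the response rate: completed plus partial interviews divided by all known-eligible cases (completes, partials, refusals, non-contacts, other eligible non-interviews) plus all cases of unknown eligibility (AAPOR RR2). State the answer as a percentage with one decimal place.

42.5%

Num = 1063 + 53 = 1116
Denominator = 1063 + 53 + 733 + 144 + 87 + 546 = 2626
RR2 = 1116 / 2626 = 0.4250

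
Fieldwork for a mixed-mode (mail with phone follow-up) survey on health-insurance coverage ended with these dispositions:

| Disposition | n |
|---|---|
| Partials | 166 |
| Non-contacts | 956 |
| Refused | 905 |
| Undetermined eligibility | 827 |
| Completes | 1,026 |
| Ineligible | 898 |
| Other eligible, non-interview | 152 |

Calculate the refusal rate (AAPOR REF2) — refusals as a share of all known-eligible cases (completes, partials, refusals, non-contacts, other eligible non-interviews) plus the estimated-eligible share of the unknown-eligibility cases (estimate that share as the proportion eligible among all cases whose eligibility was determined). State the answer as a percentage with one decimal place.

23.5%

Num: 905
Known eligible: 1026 + 166 + 905 + 956 + 152 = 3205
e = 3205 / (3205 + 898) = 3205 / 4103 = 0.7811
e × U: 0.7811 × 827 = 645.97
Denom: 3205 + 645.97 = 3850.97
REF2 = 905 / 3850.97 = 0.2350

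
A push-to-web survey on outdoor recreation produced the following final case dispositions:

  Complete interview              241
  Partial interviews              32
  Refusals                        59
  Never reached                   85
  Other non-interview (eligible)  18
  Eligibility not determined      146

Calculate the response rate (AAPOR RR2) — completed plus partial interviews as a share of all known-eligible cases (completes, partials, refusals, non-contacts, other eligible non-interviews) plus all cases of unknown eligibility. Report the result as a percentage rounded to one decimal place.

47.0%

Top: 241 + 32 = 273
Base: 241 + 32 + 59 + 85 + 18 + 146 = 581
RR2 = 273 / 581 = 0.4699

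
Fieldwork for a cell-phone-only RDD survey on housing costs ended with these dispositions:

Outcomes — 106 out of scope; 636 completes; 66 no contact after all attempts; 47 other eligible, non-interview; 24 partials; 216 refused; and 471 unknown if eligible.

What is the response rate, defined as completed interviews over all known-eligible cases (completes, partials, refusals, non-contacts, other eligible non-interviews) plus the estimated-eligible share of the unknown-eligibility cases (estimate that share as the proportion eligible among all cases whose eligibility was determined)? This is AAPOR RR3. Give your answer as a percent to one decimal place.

Num → 636
Eligible (known) → 636 + 24 + 216 + 66 + 47 = 989
e = 989 / (989 + 106) = 989 / 1095 = 0.9032
Eligible share of unknowns → 0.9032 × 471 = 425.41
Denom → 989 + 425.41 = 1414.41
RR3 = 636 / 1414.41 = 0.4497

45.0%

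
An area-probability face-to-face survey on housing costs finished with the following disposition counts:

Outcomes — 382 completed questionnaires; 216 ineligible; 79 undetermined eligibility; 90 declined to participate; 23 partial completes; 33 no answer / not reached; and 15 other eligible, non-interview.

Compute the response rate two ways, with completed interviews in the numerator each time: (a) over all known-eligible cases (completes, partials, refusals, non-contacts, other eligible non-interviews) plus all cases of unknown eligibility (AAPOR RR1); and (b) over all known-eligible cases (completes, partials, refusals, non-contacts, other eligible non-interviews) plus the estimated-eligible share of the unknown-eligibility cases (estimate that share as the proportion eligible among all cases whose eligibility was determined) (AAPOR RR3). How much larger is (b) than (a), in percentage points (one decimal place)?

2.3

Top: 382
Denominator: 382 + 23 + 90 + 33 + 15 + 79 = 622
RR1 = 382 / 622 = 0.6141
Determined eligible: 382 + 23 + 90 + 33 + 15 = 543
e = 543 / (543 + 216) = 543 / 759 = 0.7154
Eligible share of unknowns: 0.7154 × 79 = 56.52
Denominator: 543 + 56.52 = 599.52
RR3 = 382 / 599.52 = 0.6372
Difference = 63.72 − 61.41 = 2.31 percentage points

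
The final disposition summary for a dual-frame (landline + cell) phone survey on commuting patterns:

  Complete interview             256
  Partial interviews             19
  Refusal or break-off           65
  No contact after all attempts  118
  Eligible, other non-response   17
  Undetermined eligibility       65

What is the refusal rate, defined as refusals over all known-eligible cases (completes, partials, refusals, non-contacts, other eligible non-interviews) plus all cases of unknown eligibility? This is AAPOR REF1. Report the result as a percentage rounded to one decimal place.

12.0%

Top → 65
Denom → 256 + 19 + 65 + 118 + 17 + 65 = 540
REF1 = 65 / 540 = 0.1204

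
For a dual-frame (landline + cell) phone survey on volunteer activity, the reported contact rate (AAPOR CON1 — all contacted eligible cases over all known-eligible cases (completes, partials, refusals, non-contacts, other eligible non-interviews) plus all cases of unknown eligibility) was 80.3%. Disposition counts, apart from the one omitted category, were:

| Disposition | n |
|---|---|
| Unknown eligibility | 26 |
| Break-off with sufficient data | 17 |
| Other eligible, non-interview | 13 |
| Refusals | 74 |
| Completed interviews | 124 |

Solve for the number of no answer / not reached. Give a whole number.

Top → 124 + 17 + 74 + 13 = 228
CON1 = 228 / D = 0.803
D = 228 / 0.803 = 283.9
Other denominator terms total 254
no answer / not reached = 283.9 − 254 ≈ 30

30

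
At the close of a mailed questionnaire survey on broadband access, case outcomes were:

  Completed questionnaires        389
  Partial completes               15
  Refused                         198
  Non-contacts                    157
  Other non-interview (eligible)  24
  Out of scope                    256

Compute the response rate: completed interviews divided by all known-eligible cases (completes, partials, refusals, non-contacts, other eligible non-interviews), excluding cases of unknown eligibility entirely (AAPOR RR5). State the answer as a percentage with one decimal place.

Numerator → 389
Base → 389 + 15 + 198 + 157 + 24 = 783
RR5 = 389 / 783 = 0.4968

49.7%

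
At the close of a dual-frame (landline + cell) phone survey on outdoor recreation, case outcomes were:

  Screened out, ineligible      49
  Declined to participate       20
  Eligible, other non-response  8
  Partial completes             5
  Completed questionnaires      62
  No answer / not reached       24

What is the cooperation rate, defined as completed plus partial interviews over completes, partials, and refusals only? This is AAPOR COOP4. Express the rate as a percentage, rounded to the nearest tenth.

77.0%

Top → 62 + 5 = 67
Denom → 62 + 5 + 20 = 87
COOP4 = 67 / 87 = 0.7701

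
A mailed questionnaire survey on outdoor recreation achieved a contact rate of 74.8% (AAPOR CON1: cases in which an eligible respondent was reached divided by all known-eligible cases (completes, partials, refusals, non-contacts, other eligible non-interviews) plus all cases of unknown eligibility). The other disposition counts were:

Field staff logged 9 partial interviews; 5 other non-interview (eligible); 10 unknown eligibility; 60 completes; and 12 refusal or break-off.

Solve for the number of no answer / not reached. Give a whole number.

19

Num: 60 + 9 + 12 + 5 = 86
CON1 = 86 / D = 0.748
D = 86 / 0.748 = 115.0
Other denominator terms total 96
no answer / not reached = 115.0 − 96 ≈ 19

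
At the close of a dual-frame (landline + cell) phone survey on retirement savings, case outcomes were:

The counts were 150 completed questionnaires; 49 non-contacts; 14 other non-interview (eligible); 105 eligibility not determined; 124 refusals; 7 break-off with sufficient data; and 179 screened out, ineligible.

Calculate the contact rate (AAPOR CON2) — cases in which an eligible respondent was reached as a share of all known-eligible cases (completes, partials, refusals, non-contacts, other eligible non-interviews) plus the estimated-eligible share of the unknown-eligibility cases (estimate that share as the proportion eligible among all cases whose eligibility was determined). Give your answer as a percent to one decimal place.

Numerator → 150 + 7 + 124 + 14 = 295
Determined eligible → 150 + 7 + 124 + 49 + 14 = 344
e = 344 / (344 + 179) = 344 / 523 = 0.6577
Estimated eligible among unknowns → 0.6577 × 105 = 69.06
Denom → 344 + 69.06 = 413.06
CON2 = 295 / 413.06 = 0.7142

71.4%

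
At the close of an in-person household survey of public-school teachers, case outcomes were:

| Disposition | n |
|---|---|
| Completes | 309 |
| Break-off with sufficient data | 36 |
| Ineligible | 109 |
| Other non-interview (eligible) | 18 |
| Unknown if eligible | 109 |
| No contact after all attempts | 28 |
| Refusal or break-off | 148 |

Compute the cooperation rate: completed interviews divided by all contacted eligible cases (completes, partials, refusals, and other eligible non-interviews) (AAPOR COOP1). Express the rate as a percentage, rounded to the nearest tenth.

60.5%

Top = 309
Denom = 309 + 36 + 148 + 18 = 511
COOP1 = 309 / 511 = 0.6047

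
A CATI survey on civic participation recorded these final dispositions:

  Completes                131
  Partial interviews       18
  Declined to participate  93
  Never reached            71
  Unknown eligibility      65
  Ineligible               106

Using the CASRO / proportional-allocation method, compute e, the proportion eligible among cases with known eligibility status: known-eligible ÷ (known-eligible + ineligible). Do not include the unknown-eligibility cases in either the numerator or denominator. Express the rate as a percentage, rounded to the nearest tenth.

Known eligible: 131 + 18 + 93 + 71 = 313
e = 313 / (313 + 106) = 313 / 419 = 0.7470

74.7%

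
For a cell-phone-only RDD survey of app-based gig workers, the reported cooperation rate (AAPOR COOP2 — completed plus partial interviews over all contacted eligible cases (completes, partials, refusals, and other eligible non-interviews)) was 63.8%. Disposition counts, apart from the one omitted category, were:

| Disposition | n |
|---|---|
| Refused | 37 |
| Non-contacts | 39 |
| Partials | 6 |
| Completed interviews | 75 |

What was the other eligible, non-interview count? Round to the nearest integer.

9

Top = 75 + 6 = 81
COOP2 = 81 / D = 0.638
D = 81 / 0.638 = 127.0
Remaining denominator categories sum to 118
other eligible, non-interview = 127.0 − 118 ≈ 9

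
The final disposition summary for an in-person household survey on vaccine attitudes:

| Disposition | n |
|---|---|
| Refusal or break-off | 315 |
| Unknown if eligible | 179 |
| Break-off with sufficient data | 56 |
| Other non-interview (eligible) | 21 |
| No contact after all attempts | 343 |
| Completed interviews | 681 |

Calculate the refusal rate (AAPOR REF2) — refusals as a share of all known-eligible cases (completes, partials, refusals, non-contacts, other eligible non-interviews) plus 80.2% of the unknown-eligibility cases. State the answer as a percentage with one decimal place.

20.2%

Numerator → 315
Known eligible → 681 + 56 + 315 + 343 + 21 = 1416
e × U → 0.8020 × 179 = 143.56
Denominator → 1416 + 143.56 = 1559.56
REF2 = 315 / 1559.56 = 0.2020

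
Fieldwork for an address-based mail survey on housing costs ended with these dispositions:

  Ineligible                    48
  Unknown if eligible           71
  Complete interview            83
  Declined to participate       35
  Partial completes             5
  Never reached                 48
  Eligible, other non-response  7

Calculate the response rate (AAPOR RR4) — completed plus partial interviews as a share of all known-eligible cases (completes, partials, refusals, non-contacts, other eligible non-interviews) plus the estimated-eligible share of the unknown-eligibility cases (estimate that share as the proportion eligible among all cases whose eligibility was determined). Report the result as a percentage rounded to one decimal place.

37.6%

Top = 83 + 5 = 88
Determined eligible = 83 + 5 + 35 + 48 + 7 = 178
e = 178 / (178 + 48) = 178 / 226 = 0.7876
e × U = 0.7876 × 71 = 55.92
Denominator = 178 + 55.92 = 233.92
RR4 = 88 / 233.92 = 0.3762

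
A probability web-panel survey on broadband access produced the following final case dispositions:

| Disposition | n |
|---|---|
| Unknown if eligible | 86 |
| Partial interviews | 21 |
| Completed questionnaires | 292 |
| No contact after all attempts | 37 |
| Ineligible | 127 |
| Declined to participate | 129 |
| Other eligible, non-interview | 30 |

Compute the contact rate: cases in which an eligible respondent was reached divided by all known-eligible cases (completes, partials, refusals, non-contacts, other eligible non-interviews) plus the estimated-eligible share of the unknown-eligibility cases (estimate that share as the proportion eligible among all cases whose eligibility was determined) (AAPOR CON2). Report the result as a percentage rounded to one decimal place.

Top = 292 + 21 + 129 + 30 = 472
Eligible (known) = 292 + 21 + 129 + 37 + 30 = 509
e = 509 / (509 + 127) = 509 / 636 = 0.8003
e × U = 0.8003 × 86 = 68.83
Denom = 509 + 68.83 = 577.83
CON2 = 472 / 577.83 = 0.8168

81.7%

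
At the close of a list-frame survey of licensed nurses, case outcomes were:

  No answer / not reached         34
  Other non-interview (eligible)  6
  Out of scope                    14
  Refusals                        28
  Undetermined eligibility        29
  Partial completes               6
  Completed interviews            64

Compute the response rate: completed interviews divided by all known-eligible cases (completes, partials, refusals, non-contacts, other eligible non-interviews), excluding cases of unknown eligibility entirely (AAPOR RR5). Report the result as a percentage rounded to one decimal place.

Numerator → 64
Denom → 64 + 6 + 28 + 34 + 6 = 138
RR5 = 64 / 138 = 0.4638

46.4%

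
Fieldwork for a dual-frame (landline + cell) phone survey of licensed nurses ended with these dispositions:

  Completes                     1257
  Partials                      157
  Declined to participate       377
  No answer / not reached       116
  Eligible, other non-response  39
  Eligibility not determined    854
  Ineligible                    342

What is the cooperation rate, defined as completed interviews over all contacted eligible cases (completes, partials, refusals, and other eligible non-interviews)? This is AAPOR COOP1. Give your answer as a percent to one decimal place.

68.7%

Numerator: 1257
Denom: 1257 + 157 + 377 + 39 = 1830
COOP1 = 1257 / 1830 = 0.6869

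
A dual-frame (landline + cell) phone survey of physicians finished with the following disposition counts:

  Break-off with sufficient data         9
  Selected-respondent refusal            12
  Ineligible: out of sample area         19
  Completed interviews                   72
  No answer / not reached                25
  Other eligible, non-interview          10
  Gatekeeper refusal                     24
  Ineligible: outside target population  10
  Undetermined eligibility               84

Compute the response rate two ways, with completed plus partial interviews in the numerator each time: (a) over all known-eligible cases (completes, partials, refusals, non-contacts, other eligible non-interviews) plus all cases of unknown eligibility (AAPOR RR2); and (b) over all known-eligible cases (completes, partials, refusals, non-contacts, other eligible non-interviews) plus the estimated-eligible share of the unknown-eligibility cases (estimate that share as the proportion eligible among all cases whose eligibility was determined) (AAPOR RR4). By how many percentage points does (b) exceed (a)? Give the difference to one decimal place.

2.1

Refusals = 24 + 12 = 36
Ineligible = 10 + 19 = 29
Num = 72 + 9 = 81
Denom = 72 + 9 + 36 + 25 + 10 + 84 = 236
RR2 = 81 / 236 = 0.3432
Determined eligible = 72 + 9 + 36 + 25 + 10 = 152
e = 152 / (152 + 29) = 152 / 181 = 0.8398
Estimated eligible among unknowns = 0.8398 × 84 = 70.54
Denom = 152 + 70.54 = 222.54
RR4 = 81 / 222.54 = 0.3640
Difference = 36.40 − 34.32 = 2.08 percentage points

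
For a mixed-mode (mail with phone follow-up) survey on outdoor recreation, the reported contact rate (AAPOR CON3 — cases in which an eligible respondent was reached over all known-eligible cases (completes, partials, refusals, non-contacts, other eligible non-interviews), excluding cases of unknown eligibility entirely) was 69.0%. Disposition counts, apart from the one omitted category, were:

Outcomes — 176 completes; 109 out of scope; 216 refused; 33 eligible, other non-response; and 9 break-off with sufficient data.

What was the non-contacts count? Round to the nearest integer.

Top: 176 + 9 + 216 + 33 = 434
CON3 = 434 / D = 0.690
D = 434 / 0.690 = 629.0
Other denominator terms total 434
non-contacts = 629.0 − 434 ≈ 195

195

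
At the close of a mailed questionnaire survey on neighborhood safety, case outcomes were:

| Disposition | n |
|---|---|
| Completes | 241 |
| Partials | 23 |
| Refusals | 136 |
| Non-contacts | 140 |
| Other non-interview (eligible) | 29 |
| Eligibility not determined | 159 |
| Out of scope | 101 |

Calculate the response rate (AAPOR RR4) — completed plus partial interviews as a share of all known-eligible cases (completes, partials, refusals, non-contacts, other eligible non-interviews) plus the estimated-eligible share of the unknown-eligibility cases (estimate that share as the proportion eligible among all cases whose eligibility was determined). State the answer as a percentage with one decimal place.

Numerator = 241 + 23 = 264
Known eligible = 241 + 23 + 136 + 140 + 29 = 569
e = 569 / (569 + 101) = 569 / 670 = 0.8493
Estimated eligible among unknowns = 0.8493 × 159 = 135.04
Denom = 569 + 135.04 = 704.04
RR4 = 264 / 704.04 = 0.3750

37.5%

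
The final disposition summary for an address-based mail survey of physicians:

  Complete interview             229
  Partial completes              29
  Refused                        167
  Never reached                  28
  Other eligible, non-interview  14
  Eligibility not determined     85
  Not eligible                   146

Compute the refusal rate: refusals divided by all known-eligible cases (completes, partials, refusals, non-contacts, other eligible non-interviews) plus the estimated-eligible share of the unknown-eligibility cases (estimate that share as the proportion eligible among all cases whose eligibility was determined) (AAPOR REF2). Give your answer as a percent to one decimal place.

31.4%

Num = 167
Determined eligible = 229 + 29 + 167 + 28 + 14 = 467
e = 467 / (467 + 146) = 467 / 613 = 0.7618
Estimated eligible among unknowns = 0.7618 × 85 = 64.75
Denom = 467 + 64.75 = 531.75
REF2 = 167 / 531.75 = 0.3141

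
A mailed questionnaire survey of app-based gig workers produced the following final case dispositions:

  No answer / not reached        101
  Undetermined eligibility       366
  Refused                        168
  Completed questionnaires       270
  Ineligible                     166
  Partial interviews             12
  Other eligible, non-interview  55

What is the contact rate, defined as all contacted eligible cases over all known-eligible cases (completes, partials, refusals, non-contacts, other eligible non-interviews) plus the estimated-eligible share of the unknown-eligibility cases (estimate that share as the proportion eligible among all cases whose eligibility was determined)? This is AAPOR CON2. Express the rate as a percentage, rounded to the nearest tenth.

Num → 270 + 12 + 168 + 55 = 505
Determined eligible → 270 + 12 + 168 + 101 + 55 = 606
e = 606 / (606 + 166) = 606 / 772 = 0.7850
Estimated eligible among unknowns → 0.7850 × 366 = 287.31
Denominator → 606 + 287.31 = 893.31
CON2 = 505 / 893.31 = 0.5653

56.5%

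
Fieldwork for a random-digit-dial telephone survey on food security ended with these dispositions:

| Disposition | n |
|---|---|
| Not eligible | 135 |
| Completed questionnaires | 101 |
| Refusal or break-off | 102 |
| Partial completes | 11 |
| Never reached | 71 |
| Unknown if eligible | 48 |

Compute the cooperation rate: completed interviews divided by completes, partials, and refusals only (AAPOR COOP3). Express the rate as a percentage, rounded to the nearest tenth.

47.2%

Top = 101
Denom = 101 + 11 + 102 = 214
COOP3 = 101 / 214 = 0.4720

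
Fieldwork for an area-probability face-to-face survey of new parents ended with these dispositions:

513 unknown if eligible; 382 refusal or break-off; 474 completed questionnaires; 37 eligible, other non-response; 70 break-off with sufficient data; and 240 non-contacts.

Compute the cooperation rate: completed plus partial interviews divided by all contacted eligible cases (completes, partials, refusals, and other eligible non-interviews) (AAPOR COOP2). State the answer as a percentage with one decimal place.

Num = 474 + 70 = 544
Base = 474 + 70 + 382 + 37 = 963
COOP2 = 544 / 963 = 0.5649

56.5%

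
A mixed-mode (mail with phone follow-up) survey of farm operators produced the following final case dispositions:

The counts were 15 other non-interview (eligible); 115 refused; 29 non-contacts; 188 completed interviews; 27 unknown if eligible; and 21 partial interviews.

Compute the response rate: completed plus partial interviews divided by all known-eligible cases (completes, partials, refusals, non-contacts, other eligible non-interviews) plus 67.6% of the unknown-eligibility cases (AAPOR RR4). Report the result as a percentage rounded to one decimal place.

Num = 188 + 21 = 209
Determined eligible = 188 + 21 + 115 + 29 + 15 = 368
e × U = 0.6760 × 27 = 18.25
Base = 368 + 18.25 = 386.25
RR4 = 209 / 386.25 = 0.5411

54.1%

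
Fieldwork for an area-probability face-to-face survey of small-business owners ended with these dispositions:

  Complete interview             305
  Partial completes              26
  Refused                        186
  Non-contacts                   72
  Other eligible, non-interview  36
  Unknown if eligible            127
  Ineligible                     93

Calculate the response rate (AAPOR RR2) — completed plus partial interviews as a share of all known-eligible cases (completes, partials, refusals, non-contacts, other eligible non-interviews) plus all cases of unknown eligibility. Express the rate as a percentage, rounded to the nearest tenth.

Num: 305 + 26 = 331
Denominator: 305 + 26 + 186 + 72 + 36 + 127 = 752
RR2 = 331 / 752 = 0.4402

44.0%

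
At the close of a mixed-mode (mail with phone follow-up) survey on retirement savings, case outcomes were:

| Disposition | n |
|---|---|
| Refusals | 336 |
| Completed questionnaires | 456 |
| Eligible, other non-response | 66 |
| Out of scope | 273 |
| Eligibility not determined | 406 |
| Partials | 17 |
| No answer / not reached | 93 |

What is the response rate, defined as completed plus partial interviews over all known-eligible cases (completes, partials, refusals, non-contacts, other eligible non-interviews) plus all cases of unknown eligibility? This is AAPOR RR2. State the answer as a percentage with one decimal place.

34.4%

Top = 456 + 17 = 473
Base = 456 + 17 + 336 + 93 + 66 + 406 = 1374
RR2 = 473 / 1374 = 0.3443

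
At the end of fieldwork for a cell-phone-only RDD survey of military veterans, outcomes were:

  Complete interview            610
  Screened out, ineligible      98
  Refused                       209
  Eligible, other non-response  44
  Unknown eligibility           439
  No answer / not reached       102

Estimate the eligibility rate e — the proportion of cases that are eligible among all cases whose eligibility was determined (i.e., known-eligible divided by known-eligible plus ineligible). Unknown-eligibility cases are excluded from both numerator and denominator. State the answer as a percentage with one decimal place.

90.8%

Eligible (known) = 610 + 209 + 102 + 44 = 965
e = 965 / (965 + 98) = 965 / 1063 = 0.9078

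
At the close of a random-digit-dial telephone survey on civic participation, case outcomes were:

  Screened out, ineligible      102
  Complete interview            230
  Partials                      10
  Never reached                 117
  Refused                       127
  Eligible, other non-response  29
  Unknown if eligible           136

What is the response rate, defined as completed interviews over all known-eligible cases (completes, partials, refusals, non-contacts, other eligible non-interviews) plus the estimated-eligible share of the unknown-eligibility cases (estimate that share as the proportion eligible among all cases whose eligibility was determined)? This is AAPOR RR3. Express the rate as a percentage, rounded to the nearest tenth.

36.7%

Numerator → 230
Determined eligible → 230 + 10 + 127 + 117 + 29 = 513
e = 513 / (513 + 102) = 513 / 615 = 0.8341
e × U → 0.8341 × 136 = 113.44
Base → 513 + 113.44 = 626.44
RR3 = 230 / 626.44 = 0.3672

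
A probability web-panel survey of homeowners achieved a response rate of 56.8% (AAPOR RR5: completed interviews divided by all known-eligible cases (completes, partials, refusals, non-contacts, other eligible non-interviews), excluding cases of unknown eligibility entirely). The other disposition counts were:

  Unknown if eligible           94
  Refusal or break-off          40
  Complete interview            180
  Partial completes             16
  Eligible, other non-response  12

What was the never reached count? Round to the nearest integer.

69

RR5 = 180 / D = 0.568
D = 180 / 0.568 = 316.9
Remaining denominator categories sum to 248
never reached = 316.9 − 248 ≈ 69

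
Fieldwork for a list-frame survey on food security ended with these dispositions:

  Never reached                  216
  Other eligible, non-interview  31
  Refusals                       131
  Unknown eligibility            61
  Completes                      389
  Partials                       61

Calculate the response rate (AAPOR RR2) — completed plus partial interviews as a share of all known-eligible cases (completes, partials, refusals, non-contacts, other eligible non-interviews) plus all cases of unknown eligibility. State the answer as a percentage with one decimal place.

50.6%

Top: 389 + 61 = 450
Denominator: 389 + 61 + 131 + 216 + 31 + 61 = 889
RR2 = 450 / 889 = 0.5062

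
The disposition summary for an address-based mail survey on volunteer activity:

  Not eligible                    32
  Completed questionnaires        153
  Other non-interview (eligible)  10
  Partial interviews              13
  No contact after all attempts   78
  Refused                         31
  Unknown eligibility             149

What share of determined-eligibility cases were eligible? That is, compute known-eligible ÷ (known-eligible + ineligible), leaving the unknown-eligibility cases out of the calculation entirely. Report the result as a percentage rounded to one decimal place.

89.9%

Known eligible: 153 + 13 + 31 + 78 + 10 = 285
e = 285 / (285 + 32) = 285 / 317 = 0.8991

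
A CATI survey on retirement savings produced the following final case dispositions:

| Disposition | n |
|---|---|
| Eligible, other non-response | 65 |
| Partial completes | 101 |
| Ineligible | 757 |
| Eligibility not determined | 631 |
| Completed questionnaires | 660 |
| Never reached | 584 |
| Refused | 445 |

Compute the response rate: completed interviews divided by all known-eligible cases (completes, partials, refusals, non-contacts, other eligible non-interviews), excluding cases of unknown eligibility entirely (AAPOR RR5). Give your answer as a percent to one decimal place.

Numerator = 660
Denom = 660 + 101 + 445 + 584 + 65 = 1855
RR5 = 660 / 1855 = 0.3558

35.6%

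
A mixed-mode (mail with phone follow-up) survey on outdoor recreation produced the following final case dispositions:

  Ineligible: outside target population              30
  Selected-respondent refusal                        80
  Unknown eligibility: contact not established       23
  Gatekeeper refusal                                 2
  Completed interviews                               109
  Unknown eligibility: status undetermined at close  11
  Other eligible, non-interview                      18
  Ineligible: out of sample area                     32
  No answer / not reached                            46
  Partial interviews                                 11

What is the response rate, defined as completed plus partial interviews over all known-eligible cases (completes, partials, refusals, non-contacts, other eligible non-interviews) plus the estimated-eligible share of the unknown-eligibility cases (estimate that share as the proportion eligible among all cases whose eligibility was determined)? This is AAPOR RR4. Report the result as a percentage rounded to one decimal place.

Refusal or break-off = 2 + 80 = 82
Eligibility not determined = 23 + 11 = 34
Out of scope = 30 + 32 = 62
Top: 109 + 11 = 120
Known eligible: 109 + 11 + 82 + 46 + 18 = 266
e = 266 / (266 + 62) = 266 / 328 = 0.8110
e × U: 0.8110 × 34 = 27.57
Base: 266 + 27.57 = 293.57
RR4 = 120 / 293.57 = 0.4088

40.9%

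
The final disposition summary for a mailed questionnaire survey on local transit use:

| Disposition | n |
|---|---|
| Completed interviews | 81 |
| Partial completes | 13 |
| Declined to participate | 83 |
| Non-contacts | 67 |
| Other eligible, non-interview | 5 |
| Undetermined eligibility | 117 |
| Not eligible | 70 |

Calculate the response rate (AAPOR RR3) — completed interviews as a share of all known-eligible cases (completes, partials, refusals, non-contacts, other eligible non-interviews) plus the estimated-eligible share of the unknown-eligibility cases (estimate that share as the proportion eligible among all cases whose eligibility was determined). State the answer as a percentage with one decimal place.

Top → 81
Known eligible → 81 + 13 + 83 + 67 + 5 = 249
e = 249 / (249 + 70) = 249 / 319 = 0.7806
Eligible share of unknowns → 0.7806 × 117 = 91.33
Denominator → 249 + 91.33 = 340.33
RR3 = 81 / 340.33 = 0.2380

23.8%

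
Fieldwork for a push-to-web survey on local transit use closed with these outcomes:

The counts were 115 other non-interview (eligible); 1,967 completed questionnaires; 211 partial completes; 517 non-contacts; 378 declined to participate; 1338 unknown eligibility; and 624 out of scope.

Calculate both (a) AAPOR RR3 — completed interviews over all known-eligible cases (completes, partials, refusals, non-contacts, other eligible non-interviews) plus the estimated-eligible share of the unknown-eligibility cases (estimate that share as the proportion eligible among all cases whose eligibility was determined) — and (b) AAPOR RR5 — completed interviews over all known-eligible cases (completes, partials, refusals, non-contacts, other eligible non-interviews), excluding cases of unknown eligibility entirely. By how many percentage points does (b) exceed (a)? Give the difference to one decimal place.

16.0

Top: 1967
Eligible (known): 1967 + 211 + 378 + 517 + 115 = 3188
e = 3188 / (3188 + 624) = 3188 / 3812 = 0.8363
Estimated eligible among unknowns: 0.8363 × 1338 = 1118.97
Denominator: 3188 + 1118.97 = 4306.97
RR3 = 1967 / 4306.97 = 0.4567
Denominator: 1967 + 211 + 378 + 517 + 115 = 3188
RR5 = 1967 / 3188 = 0.6170
Difference = 61.70 − 45.67 = 16.03 percentage points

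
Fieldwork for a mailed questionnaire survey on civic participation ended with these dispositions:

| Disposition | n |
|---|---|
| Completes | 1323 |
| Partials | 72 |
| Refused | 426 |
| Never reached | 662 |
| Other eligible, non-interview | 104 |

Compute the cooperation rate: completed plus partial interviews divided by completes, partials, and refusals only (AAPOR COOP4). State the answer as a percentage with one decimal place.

Top: 1323 + 72 = 1395
Denom: 1323 + 72 + 426 = 1821
COOP4 = 1395 / 1821 = 0.7661

76.6%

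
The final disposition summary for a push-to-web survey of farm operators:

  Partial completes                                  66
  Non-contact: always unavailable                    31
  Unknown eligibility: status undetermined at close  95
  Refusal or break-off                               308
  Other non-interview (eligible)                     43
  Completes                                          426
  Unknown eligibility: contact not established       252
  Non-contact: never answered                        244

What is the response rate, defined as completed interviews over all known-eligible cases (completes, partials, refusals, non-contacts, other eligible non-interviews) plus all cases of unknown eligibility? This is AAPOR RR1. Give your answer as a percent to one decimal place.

29.1%

Never reached = 244 + 31 = 275
Unknown eligibility = 252 + 95 = 347
Numerator: 426
Denominator: 426 + 66 + 308 + 275 + 43 + 347 = 1465
RR1 = 426 / 1465 = 0.2908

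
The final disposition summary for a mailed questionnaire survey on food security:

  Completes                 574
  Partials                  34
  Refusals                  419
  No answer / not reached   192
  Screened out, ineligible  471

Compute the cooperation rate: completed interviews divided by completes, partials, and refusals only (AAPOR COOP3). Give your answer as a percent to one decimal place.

55.9%

Top = 574
Denom = 574 + 34 + 419 = 1027
COOP3 = 574 / 1027 = 0.5589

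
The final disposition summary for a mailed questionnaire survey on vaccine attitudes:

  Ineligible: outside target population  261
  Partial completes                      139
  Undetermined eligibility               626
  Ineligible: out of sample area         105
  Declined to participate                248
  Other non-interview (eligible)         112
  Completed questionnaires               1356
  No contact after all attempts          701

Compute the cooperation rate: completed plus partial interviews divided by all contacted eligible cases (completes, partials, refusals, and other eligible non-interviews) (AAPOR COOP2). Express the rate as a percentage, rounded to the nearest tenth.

80.6%

Not eligible = 261 + 105 = 366
Num: 1356 + 139 = 1495
Base: 1356 + 139 + 248 + 112 = 1855
COOP2 = 1495 / 1855 = 0.8059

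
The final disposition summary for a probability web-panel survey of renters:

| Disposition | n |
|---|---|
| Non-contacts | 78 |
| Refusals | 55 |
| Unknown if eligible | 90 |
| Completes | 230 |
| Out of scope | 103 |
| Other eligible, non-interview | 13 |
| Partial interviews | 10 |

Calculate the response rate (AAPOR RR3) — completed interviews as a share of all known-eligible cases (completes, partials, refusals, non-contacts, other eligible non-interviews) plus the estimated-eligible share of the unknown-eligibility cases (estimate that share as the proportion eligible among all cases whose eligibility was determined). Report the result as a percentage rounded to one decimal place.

50.3%

Top = 230
Eligible (known) = 230 + 10 + 55 + 78 + 13 = 386
e = 386 / (386 + 103) = 386 / 489 = 0.7894
e × U = 0.7894 × 90 = 71.05
Denom = 386 + 71.05 = 457.05
RR3 = 230 / 457.05 = 0.5032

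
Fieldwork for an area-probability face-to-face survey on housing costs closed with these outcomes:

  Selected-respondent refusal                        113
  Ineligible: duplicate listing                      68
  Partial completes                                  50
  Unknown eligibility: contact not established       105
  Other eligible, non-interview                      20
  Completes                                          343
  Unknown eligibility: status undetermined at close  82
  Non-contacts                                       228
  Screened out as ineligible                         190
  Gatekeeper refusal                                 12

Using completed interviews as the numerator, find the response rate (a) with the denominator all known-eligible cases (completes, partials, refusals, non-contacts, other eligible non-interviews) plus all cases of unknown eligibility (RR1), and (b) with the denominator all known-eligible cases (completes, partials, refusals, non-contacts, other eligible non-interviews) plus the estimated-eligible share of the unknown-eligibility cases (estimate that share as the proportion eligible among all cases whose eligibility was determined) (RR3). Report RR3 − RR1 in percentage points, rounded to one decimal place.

1.9

Refused = 12 + 113 = 125
Undetermined eligibility = 105 + 82 = 187
Screened out, ineligible = 190 + 68 = 258
Numerator = 343
Base = 343 + 50 + 125 + 228 + 20 + 187 = 953
RR1 = 343 / 953 = 0.3599
Known eligible = 343 + 50 + 125 + 228 + 20 = 766
e = 766 / (766 + 258) = 766 / 1024 = 0.7480
Eligible share of unknowns = 0.7480 × 187 = 139.88
Base = 766 + 139.88 = 905.88
RR3 = 343 / 905.88 = 0.3786
Difference = 37.86 − 35.99 = 1.87 percentage points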